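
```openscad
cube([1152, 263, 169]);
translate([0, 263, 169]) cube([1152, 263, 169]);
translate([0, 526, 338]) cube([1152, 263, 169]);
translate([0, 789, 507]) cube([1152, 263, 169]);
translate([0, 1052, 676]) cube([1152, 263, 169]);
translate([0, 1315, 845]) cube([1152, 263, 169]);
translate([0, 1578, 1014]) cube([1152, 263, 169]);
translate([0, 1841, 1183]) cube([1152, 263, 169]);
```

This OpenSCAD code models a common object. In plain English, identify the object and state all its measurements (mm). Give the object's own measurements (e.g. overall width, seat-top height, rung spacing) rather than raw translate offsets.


A straight staircase of 8 solid steps. Each step is 1152 mm wide (x), 263 mm deep (y, the going) and 169 mm tall (the rise). The first step rests on the floor; each subsequent step sits one going further in +y and one rise higher in +z, directly behind and above the previous step with no overlap.


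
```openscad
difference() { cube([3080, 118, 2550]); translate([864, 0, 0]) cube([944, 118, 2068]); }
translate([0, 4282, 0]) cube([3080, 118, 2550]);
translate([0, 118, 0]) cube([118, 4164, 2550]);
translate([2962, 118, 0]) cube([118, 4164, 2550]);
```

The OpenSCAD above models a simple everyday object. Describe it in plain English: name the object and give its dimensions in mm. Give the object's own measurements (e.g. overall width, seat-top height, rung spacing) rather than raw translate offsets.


A single room: four walls, each 2550 mm tall and 118 mm thick, enclosing an outside footprint 3080×4400 mm (x × y), no floor or roof. The front and back walls (−y and +y sides) run the full x-width; the side walls fit between their inner faces. A door opening 944 mm wide and 2068 mm tall is cut through the front wall from the floor up, its −x edge 864 mm from the wall's −x end.


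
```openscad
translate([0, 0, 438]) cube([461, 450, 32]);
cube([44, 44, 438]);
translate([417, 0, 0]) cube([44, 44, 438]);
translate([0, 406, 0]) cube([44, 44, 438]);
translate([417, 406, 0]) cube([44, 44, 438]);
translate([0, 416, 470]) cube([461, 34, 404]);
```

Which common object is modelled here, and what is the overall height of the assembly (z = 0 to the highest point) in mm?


A chair. The overall height is 874 mm.

A slab on four corner posts with a tall panel at the back — a chair. The seat slab sits at z = 438 with thickness 32, and the 404 mm backrest starts at the seat top, so the overall height is 438 + 32 + 404 = 874 mm.


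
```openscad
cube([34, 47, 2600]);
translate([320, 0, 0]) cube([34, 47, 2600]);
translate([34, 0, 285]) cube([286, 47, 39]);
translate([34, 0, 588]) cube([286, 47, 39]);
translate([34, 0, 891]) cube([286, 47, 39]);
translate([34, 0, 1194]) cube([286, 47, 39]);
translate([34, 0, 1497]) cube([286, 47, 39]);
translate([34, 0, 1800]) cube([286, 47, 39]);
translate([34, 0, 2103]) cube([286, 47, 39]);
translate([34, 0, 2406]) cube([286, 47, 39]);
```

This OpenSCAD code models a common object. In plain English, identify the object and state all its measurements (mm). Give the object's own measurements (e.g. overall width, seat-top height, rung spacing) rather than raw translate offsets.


A straight ladder. Two 34×47 mm vertical rails, 2600 mm tall, stand 354 mm apart (outside-to-outside) with their front faces coplanar on the −y side. 8 rungs, each 47 mm deep and 39 mm tall, span between the inner faces of the rails, front faces flush with the rails. The lowest rung's underside is at z = 285 mm and rungs are spaced 303 mm apart (underside to underside).


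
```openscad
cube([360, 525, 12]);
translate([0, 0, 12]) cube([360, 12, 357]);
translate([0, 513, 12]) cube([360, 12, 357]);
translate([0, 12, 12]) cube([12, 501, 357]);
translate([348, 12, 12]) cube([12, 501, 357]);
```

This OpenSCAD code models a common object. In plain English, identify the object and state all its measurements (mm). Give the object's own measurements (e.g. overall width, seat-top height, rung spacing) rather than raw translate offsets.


An open-topped rectangular box: outside dimensions 360×525×369 mm, with a uniform wall and base thickness of 12 mm. The base is a full 360×525 slab on the floor; four walls sit on top of the base. The front and back walls (the −y and +y sides) span the full width; the two side walls fit between them.


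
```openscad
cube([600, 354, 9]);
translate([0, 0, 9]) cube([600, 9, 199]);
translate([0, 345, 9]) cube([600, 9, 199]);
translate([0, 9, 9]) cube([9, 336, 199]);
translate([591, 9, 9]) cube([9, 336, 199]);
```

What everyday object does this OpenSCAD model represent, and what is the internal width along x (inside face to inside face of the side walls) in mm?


An open box. The internal width is 582 mm.

A 600×354 base slab with four walls standing on it — an open box. The base is 600 mm wide and the walls are 9 mm thick, so the internal width is 600 − 2 × 9 = 582 mm.


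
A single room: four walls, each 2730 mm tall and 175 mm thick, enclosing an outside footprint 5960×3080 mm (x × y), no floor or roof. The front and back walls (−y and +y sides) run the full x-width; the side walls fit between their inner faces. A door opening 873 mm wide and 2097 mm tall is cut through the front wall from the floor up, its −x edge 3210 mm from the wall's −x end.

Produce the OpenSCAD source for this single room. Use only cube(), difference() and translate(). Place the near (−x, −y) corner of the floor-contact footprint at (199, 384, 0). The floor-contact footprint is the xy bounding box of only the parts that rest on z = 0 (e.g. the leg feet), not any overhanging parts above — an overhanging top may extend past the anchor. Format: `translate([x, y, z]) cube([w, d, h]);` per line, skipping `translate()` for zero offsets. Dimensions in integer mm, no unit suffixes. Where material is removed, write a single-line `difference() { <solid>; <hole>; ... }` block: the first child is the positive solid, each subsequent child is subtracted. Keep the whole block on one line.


difference() { translate([199, 384, 0]) cube([5960, 175, 2730]); translate([3409, 384, 0]) cube([873, 175, 2097]); }
translate([199, 3289, 0]) cube([5960, 175, 2730]);
translate([199, 559, 0]) cube([175, 2730, 2730]);
translate([5984, 559, 0]) cube([175, 2730, 2730]);


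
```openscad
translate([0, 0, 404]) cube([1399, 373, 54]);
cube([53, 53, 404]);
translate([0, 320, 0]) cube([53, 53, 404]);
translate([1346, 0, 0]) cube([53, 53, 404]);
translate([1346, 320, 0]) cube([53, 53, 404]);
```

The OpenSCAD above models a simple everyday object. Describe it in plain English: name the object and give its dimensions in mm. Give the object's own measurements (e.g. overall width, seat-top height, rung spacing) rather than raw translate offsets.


A long wooden bench with a 1399 mm (x) × 373 mm (y) seat, 54 mm thick, its top surface 458 mm above the floor. Four 53 mm square legs at the seat corners, flush with the edges, run from z = 0 to the seat underside.


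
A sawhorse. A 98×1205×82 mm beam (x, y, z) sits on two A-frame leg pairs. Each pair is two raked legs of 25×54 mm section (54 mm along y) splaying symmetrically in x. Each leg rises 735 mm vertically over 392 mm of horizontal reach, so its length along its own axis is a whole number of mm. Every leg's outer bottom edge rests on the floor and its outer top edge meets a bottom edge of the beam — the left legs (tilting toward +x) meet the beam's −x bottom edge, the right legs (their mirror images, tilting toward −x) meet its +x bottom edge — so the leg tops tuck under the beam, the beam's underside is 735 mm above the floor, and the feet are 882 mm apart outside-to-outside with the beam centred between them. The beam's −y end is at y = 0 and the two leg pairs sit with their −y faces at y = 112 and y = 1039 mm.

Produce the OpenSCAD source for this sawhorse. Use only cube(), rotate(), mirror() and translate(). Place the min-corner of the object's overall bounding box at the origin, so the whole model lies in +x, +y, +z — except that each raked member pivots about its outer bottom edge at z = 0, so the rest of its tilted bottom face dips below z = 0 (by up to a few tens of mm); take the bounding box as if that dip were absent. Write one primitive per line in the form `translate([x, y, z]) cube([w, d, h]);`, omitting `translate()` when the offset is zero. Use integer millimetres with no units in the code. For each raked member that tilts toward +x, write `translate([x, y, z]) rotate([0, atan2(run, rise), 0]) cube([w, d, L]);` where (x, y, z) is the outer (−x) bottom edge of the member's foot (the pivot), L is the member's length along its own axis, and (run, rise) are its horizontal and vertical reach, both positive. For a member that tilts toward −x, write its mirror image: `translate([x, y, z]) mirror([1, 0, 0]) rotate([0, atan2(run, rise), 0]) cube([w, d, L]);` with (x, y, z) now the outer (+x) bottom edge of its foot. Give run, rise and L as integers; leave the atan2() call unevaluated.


translate([392, 0, 735]) cube([98, 1205, 82]);
translate([0, 112, 0]) rotate([0, atan2(392, 735), 0]) cube([25, 54, 833]);
translate([882, 112, 0]) mirror([1, 0, 0]) rotate([0, atan2(392, 735), 0]) cube([25, 54, 833]);
translate([0, 1039, 0]) rotate([0, atan2(392, 735), 0]) cube([25, 54, 833]);
translate([882, 1039, 0]) mirror([1, 0, 0]) rotate([0, atan2(392, 735), 0]) cube([25, 54, 833]);


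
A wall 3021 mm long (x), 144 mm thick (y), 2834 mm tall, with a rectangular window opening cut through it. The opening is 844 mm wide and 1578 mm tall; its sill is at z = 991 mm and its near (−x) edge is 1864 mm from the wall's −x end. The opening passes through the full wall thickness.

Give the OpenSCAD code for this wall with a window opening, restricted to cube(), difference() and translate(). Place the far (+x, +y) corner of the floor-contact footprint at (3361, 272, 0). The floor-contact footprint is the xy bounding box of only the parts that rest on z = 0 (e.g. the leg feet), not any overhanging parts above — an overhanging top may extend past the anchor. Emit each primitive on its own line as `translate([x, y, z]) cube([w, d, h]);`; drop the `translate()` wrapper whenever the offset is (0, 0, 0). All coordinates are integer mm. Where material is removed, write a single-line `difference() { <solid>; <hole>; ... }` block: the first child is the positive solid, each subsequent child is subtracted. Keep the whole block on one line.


difference() { translate([340, 128, 0]) cube([3021, 144, 2834]); translate([2204, 128, 991]) cube([844, 144, 1578]); }


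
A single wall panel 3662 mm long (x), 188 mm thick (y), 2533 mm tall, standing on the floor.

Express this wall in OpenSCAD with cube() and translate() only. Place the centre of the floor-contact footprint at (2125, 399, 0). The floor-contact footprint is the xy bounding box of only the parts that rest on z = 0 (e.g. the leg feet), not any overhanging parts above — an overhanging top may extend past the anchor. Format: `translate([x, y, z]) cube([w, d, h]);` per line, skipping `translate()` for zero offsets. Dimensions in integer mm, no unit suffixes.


translate([294, 305, 0]) cube([3662, 188, 2533]);


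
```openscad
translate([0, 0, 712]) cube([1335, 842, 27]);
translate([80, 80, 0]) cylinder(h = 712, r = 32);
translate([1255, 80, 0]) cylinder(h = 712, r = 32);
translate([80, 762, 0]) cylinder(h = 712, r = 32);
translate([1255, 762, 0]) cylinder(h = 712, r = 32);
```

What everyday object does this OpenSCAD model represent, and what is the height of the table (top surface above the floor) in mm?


A table. The table height is 739 mm.

A 1335×842×27 slab sits at z = 712 on four Ø64 mm round legs — a table. The top surface is at 712 + 27 = 739 mm.


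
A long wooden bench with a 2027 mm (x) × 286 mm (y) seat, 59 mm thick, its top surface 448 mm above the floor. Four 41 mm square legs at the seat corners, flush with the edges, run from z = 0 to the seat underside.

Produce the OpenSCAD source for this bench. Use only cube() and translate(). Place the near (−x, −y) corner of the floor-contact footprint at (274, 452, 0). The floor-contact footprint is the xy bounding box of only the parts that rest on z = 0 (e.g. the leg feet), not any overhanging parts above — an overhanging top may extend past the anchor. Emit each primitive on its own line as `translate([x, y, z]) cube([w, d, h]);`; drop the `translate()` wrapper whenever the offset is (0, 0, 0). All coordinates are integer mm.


translate([274, 452, 389]) cube([2027, 286, 59]);
translate([274, 452, 0]) cube([41, 41, 389]);
translate([274, 697, 0]) cube([41, 41, 389]);
translate([2260, 452, 0]) cube([41, 41, 389]);
translate([2260, 697, 0]) cube([41, 41, 389]);


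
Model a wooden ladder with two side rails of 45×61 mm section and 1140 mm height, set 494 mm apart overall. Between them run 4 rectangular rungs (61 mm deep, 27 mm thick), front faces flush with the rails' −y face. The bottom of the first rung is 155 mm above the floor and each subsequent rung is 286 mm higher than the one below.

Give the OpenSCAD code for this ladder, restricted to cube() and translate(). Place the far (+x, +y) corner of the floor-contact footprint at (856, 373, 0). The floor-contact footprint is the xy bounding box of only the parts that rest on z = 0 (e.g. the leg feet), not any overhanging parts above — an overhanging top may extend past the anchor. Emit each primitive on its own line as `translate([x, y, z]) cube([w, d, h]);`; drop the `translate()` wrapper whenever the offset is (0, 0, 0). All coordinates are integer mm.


// rung span = 494 - 2*45 = 404
// rung[k] z = 155 + k*286
translate([362, 312, 0]) cube([45, 61, 1140]);
translate([811, 312, 0]) cube([45, 61, 1140]);
translate([407, 312, 155]) cube([404, 61, 27]);
translate([407, 312, 441]) cube([404, 61, 27]);
translate([407, 312, 727]) cube([404, 61, 27]);
translate([407, 312, 1013]) cube([404, 61, 27]);


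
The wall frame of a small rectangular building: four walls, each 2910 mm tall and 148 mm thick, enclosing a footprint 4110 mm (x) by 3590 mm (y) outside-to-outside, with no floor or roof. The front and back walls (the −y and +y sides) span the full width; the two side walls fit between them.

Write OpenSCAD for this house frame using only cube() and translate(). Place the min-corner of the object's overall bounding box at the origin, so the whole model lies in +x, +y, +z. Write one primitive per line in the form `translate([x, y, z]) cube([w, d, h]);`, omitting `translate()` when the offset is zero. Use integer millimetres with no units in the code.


cube([4110, 148, 2910]);
translate([0, 3442, 0]) cube([4110, 148, 2910]);
translate([0, 148, 0]) cube([148, 3294, 2910]);
translate([3962, 148, 0]) cube([148, 3294, 2910]);


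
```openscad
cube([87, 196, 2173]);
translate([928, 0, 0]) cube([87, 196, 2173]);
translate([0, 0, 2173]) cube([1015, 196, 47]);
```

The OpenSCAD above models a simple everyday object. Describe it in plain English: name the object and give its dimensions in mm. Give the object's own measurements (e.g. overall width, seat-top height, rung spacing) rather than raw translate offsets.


A door frame. The clear opening is 841 mm wide and 2173 mm high. Two 87 mm wide jambs, 196 mm deep, stand either side of the opening from the floor to the top of the opening. A 47 mm thick head sits across the top of both jambs, spanning the full outside width of the frame.


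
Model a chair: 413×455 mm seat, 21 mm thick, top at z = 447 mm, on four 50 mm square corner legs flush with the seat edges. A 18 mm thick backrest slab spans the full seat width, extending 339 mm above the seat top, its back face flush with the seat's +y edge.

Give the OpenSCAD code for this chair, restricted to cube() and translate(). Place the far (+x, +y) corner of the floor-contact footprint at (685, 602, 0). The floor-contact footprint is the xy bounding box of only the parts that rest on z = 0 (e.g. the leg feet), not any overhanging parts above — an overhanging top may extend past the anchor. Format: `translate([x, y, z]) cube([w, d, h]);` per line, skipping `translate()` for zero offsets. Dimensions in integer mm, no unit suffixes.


translate([272, 147, 426]) cube([413, 455, 21]);
translate([272, 147, 0]) cube([50, 50, 426]);
translate([635, 147, 0]) cube([50, 50, 426]);
translate([272, 552, 0]) cube([50, 50, 426]);
translate([635, 552, 0]) cube([50, 50, 426]);
translate([272, 584, 447]) cube([413, 18, 339]);


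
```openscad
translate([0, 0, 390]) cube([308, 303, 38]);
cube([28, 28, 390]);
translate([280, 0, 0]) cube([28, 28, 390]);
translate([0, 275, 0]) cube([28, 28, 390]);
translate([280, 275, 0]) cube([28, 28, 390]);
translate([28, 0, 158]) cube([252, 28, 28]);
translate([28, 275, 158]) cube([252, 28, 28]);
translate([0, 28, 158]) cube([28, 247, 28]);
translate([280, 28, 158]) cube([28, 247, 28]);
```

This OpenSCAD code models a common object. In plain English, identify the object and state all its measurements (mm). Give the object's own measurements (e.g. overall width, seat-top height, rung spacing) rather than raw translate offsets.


A simple wooden stool: a rectangular seat 308 mm (x) by 303 mm (y), 38 mm thick, top face at z = 428 mm, on four square legs, each 28×28 mm in cross-section. The legs rest on z = 0, each flush with a corner of the seat. Four stretchers, 28 mm wide and 28 mm tall, connect adjacent legs with their undersides at z = 158 mm, each running between the inner faces of the legs it joins and aligned with the legs' outer faces on the other axis.


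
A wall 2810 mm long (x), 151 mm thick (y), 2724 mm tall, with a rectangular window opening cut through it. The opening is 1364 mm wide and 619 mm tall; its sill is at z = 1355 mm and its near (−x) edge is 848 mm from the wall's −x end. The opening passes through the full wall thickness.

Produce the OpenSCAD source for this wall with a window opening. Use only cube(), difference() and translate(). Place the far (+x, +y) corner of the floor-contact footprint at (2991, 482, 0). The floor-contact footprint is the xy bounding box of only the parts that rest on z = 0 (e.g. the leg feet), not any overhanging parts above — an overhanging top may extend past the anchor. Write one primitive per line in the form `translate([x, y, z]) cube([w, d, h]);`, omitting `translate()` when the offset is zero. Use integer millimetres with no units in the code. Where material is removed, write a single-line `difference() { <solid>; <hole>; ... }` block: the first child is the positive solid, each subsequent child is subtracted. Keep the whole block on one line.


difference() { translate([181, 331, 0]) cube([2810, 151, 2724]); translate([1029, 331, 1355]) cube([1364, 151, 619]); }


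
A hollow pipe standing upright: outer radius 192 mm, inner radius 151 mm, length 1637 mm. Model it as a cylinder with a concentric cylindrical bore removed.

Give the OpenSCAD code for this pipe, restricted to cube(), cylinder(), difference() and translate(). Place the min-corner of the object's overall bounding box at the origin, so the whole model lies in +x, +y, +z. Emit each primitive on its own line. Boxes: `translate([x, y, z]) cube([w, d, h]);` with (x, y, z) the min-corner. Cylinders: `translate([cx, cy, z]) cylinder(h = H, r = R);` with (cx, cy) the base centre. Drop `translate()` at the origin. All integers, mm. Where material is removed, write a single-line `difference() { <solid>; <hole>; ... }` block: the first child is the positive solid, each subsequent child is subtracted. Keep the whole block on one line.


difference() { translate([192, 192, 0]) cylinder(h = 1637, r = 192); translate([192, 192, 0]) cylinder(h = 1637, r = 151); }


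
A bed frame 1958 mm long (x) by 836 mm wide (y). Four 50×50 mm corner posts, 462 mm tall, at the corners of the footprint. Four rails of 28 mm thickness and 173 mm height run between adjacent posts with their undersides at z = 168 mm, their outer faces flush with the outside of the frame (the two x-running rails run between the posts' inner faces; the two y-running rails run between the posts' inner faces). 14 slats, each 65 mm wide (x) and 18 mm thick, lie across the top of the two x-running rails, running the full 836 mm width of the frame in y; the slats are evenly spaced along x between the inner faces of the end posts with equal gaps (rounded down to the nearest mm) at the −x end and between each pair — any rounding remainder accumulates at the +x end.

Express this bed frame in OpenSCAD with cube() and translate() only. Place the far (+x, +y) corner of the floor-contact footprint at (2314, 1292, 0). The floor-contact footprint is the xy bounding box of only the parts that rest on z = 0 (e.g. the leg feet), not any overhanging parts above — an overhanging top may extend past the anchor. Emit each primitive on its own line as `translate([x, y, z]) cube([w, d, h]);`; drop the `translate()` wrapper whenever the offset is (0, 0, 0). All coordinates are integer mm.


translate([356, 456, 0]) cube([50, 50, 462]);
translate([356, 1242, 0]) cube([50, 50, 462]);
translate([2264, 456, 0]) cube([50, 50, 462]);
translate([2264, 1242, 0]) cube([50, 50, 462]);
translate([406, 456, 168]) cube([1858, 28, 173]);
translate([406, 1264, 168]) cube([1858, 28, 173]);
translate([356, 506, 168]) cube([28, 736, 173]);
translate([2286, 506, 168]) cube([28, 736, 173]);
translate([469, 456, 341]) cube([65, 836, 18]);
translate([597, 456, 341]) cube([65, 836, 18]);
translate([725, 456, 341]) cube([65, 836, 18]);
translate([853, 456, 341]) cube([65, 836, 18]);
translate([981, 456, 341]) cube([65, 836, 18]);
translate([1109, 456, 341]) cube([65, 836, 18]);
translate([1237, 456, 341]) cube([65, 836, 18]);
translate([1365, 456, 341]) cube([65, 836, 18]);
translate([1493, 456, 341]) cube([65, 836, 18]);
translate([1621, 456, 341]) cube([65, 836, 18]);
translate([1749, 456, 341]) cube([65, 836, 18]);
translate([1877, 456, 341]) cube([65, 836, 18]);
translate([2005, 456, 341]) cube([65, 836, 18]);
translate([2133, 456, 341]) cube([65, 836, 18]);


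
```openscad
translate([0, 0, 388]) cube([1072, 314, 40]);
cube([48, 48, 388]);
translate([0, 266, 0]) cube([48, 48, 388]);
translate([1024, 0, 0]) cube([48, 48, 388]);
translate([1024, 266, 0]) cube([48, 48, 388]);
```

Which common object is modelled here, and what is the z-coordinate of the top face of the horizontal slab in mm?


A bench. The seat-top height is 428 mm.

A long slab on four corner posts — a bench. The slab sits at z = 388 with thickness 40, so the top is 388 + 40 = 428 mm.


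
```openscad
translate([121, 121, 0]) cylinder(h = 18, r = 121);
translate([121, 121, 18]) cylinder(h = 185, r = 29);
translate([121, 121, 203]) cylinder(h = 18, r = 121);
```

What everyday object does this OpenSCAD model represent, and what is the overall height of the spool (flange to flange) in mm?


A spool. The overall height is 221 mm.

Three coaxial cylinders, large–small–large — a spool. Two 18 mm flanges and a 185 mm core give 18 + 185 + 18 = 221 mm.


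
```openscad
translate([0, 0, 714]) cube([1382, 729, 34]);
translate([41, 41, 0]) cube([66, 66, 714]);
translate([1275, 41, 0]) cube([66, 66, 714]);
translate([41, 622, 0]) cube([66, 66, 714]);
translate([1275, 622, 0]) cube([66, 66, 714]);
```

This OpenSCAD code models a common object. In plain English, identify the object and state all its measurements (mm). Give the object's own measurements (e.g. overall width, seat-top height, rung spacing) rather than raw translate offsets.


A rectangular dining table. The top is 1382×729×34 mm with its upper surface at z = 748 mm. It stands on four 66×66 mm square legs, each inset 41 mm from the nearest pair of top edges, running from the floor to the underside of the top.


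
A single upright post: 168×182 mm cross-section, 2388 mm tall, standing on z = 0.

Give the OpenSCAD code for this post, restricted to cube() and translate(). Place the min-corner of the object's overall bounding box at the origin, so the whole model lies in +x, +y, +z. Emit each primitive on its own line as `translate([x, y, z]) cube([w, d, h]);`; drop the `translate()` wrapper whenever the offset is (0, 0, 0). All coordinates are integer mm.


cube([168, 182, 2388]);


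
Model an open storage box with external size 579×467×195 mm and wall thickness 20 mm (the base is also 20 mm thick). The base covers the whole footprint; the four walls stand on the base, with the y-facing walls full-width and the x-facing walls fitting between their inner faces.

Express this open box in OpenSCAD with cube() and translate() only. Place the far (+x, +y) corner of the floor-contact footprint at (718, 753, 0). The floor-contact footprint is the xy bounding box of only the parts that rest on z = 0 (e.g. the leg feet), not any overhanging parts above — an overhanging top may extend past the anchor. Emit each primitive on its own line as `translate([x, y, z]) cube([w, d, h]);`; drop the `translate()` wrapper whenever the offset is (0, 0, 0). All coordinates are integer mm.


translate([139, 286, 0]) cube([579, 467, 20]);
translate([139, 286, 20]) cube([579, 20, 175]);
translate([139, 733, 20]) cube([579, 20, 175]);
translate([139, 306, 20]) cube([20, 427, 175]);
translate([698, 306, 20]) cube([20, 427, 175]);


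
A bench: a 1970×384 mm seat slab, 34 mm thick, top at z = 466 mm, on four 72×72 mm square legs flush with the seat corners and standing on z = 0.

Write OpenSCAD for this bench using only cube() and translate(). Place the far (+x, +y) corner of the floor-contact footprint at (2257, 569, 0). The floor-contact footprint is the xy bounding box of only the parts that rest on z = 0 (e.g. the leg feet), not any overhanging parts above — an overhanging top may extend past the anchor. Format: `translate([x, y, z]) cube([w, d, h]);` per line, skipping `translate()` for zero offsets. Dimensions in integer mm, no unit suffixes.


// leg_h = 466 − 34 = 432
translate([287, 185, 432]) cube([1970, 384, 34]);
translate([287, 185, 0]) cube([72, 72, 432]);
translate([287, 497, 0]) cube([72, 72, 432]);
translate([2185, 185, 0]) cube([72, 72, 432]);
translate([2185, 497, 0]) cube([72, 72, 432]);


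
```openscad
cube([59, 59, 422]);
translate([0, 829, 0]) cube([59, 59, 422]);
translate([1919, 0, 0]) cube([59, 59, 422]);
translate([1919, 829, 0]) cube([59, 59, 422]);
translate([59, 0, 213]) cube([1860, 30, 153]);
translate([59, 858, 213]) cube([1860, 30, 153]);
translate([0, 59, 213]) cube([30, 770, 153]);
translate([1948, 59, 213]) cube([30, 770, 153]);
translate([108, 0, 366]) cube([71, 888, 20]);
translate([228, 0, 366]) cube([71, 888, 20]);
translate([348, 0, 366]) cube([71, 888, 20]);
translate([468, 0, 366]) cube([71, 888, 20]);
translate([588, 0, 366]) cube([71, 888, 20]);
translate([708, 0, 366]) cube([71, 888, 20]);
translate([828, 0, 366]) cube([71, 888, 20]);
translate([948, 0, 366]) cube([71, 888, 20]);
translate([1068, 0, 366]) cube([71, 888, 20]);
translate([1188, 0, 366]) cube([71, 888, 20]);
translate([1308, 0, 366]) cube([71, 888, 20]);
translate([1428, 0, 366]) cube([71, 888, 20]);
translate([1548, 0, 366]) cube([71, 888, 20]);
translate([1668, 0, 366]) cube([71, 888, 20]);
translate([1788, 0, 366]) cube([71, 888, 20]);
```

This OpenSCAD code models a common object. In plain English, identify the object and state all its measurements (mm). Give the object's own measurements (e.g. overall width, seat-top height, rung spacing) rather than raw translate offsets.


A bed frame 1978 mm long (x) by 888 mm wide (y). Four 59×59 mm corner posts, 422 mm tall, at the corners of the footprint. Four rails of 30 mm thickness and 153 mm height run between adjacent posts with their undersides at z = 213 mm, their outer faces flush with the outside of the frame (the two x-running rails run between the posts' inner faces; the two y-running rails run between the posts' inner faces). 15 slats, each 71 mm wide (x) and 20 mm thick, lie across the top of the two x-running rails, running the full 888 mm width of the frame in y; along x they sit between the end posts with a 49 mm gap after the −x posts and between neighbouring slats, leaving 60 mm before the +x posts.


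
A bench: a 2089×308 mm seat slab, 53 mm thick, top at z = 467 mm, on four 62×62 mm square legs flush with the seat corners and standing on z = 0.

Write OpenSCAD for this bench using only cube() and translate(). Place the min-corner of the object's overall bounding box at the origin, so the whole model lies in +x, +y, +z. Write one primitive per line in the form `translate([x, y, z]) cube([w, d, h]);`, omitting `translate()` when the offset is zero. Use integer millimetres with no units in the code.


// leg_h = 467 − 53 = 414
translate([0, 0, 414]) cube([2089, 308, 53]);
cube([62, 62, 414]);
translate([0, 246, 0]) cube([62, 62, 414]);
translate([2027, 0, 0]) cube([62, 62, 414]);
translate([2027, 246, 0]) cube([62, 62, 414]);


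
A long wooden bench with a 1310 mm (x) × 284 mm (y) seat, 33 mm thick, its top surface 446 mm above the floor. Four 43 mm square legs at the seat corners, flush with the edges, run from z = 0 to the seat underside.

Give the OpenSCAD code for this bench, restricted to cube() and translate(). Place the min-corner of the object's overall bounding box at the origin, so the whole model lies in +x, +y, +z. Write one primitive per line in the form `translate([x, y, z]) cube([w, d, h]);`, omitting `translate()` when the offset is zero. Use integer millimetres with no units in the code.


translate([0, 0, 413]) cube([1310, 284, 33]);
cube([43, 43, 413]);
translate([0, 241, 0]) cube([43, 43, 413]);
translate([1267, 0, 0]) cube([43, 43, 413]);
translate([1267, 241, 0]) cube([43, 43, 413]);


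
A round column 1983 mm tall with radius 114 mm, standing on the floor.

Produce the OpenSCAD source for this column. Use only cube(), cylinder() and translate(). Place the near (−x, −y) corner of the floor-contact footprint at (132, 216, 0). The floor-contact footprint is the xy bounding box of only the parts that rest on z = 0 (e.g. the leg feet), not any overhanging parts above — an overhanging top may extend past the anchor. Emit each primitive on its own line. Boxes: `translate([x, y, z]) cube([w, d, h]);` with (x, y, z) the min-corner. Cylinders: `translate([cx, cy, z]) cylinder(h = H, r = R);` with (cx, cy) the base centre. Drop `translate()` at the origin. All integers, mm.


translate([246, 330, 0]) cylinder(h = 1983, r = 114);


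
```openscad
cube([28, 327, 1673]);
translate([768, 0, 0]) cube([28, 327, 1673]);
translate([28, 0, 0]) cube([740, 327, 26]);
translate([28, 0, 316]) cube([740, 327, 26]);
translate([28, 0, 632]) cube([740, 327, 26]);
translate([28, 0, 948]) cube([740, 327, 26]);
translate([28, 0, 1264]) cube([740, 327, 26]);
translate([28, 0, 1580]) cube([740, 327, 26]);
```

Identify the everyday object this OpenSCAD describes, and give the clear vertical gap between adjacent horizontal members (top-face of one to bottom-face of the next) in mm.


A bookshelf. The clear shelf gap is 290 mm.

Two tall side panels with 6 horizontal boards between them — a bookshelf. The first two shelf undersides are at z = 0 and z = 316; with shelf thickness 26, the clear gap is 316 − 0 − 26 = 290 mm.


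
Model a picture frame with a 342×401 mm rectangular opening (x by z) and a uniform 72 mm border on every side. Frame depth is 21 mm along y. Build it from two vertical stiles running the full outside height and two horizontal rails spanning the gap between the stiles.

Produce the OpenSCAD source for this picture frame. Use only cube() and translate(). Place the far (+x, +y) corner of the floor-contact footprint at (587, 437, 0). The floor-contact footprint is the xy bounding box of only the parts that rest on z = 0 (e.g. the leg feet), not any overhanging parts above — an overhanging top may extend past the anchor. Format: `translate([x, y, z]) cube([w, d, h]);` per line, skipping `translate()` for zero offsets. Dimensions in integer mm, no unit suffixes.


translate([101, 416, 0]) cube([72, 21, 545]);
translate([515, 416, 0]) cube([72, 21, 545]);
translate([173, 416, 0]) cube([342, 21, 72]);
translate([173, 416, 473]) cube([342, 21, 72]);


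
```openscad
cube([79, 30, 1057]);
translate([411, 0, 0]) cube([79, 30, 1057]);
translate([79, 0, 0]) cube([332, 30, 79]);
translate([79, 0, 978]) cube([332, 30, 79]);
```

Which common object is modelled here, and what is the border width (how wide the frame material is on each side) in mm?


A picture frame. The border width is 79 mm.

Four thin pieces enclosing a rectangular opening — a picture frame. The two full-height stiles are 1057 mm tall; the top rail sits at z = 978 and is 79 mm tall, so the border above the opening is 1057 − 978 = 79 mm, matching the stile x-width.


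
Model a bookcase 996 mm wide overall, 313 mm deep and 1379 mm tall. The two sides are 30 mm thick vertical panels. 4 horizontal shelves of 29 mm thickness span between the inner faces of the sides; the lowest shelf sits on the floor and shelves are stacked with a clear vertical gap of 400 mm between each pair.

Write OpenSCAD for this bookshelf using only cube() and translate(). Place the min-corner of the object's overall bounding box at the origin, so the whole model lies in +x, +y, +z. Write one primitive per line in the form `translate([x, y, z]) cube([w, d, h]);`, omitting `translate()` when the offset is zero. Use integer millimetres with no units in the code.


cube([30, 313, 1379]);
translate([966, 0, 0]) cube([30, 313, 1379]);
translate([30, 0, 0]) cube([936, 313, 29]);
translate([30, 0, 429]) cube([936, 313, 29]);
translate([30, 0, 858]) cube([936, 313, 29]);
translate([30, 0, 1287]) cube([936, 313, 29]);


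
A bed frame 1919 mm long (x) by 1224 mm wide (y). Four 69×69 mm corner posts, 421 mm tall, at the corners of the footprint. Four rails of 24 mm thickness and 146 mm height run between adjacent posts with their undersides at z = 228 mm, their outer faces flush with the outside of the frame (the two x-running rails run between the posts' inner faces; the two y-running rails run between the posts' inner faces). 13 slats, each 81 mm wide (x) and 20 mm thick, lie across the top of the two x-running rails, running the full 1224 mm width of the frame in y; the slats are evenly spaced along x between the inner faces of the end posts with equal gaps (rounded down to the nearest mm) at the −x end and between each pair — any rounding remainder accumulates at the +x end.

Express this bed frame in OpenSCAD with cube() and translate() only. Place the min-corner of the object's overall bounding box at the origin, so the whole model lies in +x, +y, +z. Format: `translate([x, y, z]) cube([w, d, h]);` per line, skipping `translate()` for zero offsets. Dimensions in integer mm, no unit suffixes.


cube([69, 69, 421]);
translate([0, 1155, 0]) cube([69, 69, 421]);
translate([1850, 0, 0]) cube([69, 69, 421]);
translate([1850, 1155, 0]) cube([69, 69, 421]);
translate([69, 0, 228]) cube([1781, 24, 146]);
translate([69, 1200, 228]) cube([1781, 24, 146]);
translate([0, 69, 228]) cube([24, 1086, 146]);
translate([1895, 69, 228]) cube([24, 1086, 146]);
translate([121, 0, 374]) cube([81, 1224, 20]);
translate([254, 0, 374]) cube([81, 1224, 20]);
translate([387, 0, 374]) cube([81, 1224, 20]);
translate([520, 0, 374]) cube([81, 1224, 20]);
translate([653, 0, 374]) cube([81, 1224, 20]);
translate([786, 0, 374]) cube([81, 1224, 20]);
translate([919, 0, 374]) cube([81, 1224, 20]);
translate([1052, 0, 374]) cube([81, 1224, 20]);
translate([1185, 0, 374]) cube([81, 1224, 20]);
translate([1318, 0, 374]) cube([81, 1224, 20]);
translate([1451, 0, 374]) cube([81, 1224, 20]);
translate([1584, 0, 374]) cube([81, 1224, 20]);
translate([1717, 0, 374]) cube([81, 1224, 20]);


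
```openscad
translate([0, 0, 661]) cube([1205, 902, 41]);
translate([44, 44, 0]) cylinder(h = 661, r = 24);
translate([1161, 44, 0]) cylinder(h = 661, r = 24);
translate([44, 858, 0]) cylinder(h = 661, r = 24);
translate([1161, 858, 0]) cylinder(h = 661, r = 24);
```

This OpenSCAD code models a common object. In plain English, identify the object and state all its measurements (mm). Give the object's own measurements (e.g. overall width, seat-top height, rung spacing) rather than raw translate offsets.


A rectangular dining table. The top is 1205×902×41 mm with its upper surface at z = 702 mm. It stands on four round legs of 48 mm diameter, each leg's bounding box inset 20 mm from the nearest pair of top edges, running from the floor to the underside of the top.


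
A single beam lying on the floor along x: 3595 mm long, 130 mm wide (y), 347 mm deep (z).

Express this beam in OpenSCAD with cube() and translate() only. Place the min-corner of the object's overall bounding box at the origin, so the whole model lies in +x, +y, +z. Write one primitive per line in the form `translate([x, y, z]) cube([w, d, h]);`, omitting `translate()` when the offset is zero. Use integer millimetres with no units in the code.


cube([3595, 130, 347]);


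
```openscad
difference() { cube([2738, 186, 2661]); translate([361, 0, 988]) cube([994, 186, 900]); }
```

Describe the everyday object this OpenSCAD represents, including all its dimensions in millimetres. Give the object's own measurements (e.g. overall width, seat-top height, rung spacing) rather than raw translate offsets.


A wall 2738 mm long (x), 186 mm thick (y), 2661 mm tall, with a rectangular window opening cut through it. The opening is 994 mm wide and 900 mm tall; its sill is at z = 988 mm and its near (−x) edge is 361 mm from the wall's −x end. The opening passes through the full wall thickness.


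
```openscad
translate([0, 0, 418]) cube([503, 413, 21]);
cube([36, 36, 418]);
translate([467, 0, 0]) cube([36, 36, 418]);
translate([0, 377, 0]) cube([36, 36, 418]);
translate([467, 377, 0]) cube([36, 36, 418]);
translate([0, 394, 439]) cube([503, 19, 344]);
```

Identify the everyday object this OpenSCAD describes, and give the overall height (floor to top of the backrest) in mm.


A chair. The overall height is 783 mm.

A slab on four corner posts with a tall panel at the back — a chair. The seat slab sits at z = 418 with thickness 21, and the 344 mm backrest starts at the seat top, so the overall height is 418 + 21 + 344 = 783 mm.


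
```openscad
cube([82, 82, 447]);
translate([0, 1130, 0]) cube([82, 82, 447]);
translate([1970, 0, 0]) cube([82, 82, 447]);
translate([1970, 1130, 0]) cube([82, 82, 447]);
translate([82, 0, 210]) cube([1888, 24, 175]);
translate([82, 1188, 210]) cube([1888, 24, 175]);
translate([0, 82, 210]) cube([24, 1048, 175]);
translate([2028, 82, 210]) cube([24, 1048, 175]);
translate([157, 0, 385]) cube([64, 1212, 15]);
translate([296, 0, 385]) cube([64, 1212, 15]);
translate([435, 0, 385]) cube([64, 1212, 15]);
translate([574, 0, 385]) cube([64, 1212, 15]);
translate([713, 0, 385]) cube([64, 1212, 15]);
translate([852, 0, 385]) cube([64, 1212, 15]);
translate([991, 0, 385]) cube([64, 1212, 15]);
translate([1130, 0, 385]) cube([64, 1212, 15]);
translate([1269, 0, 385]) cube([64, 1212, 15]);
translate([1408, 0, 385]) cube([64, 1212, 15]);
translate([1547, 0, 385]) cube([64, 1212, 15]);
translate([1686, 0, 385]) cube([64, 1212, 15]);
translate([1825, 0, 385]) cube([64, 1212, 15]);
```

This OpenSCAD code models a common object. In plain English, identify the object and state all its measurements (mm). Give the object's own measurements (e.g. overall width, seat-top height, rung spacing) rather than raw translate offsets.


A bed frame 2052 mm long (x) by 1212 mm wide (y). Four 82×82 mm corner posts, 447 mm tall, at the corners of the footprint. Four rails of 24 mm thickness and 175 mm height run between adjacent posts with their undersides at z = 210 mm, their outer faces flush with the outside of the frame (the two x-running rails run between the posts' inner faces; the two y-running rails run between the posts' inner faces). 13 slats, each 64 mm wide (x) and 15 mm thick, lie across the top of the two x-running rails, running the full 1212 mm width of the frame in y; along x they sit between the end posts with a 75 mm gap after the −x posts and between neighbouring slats, leaving 81 mm before the +x posts.
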